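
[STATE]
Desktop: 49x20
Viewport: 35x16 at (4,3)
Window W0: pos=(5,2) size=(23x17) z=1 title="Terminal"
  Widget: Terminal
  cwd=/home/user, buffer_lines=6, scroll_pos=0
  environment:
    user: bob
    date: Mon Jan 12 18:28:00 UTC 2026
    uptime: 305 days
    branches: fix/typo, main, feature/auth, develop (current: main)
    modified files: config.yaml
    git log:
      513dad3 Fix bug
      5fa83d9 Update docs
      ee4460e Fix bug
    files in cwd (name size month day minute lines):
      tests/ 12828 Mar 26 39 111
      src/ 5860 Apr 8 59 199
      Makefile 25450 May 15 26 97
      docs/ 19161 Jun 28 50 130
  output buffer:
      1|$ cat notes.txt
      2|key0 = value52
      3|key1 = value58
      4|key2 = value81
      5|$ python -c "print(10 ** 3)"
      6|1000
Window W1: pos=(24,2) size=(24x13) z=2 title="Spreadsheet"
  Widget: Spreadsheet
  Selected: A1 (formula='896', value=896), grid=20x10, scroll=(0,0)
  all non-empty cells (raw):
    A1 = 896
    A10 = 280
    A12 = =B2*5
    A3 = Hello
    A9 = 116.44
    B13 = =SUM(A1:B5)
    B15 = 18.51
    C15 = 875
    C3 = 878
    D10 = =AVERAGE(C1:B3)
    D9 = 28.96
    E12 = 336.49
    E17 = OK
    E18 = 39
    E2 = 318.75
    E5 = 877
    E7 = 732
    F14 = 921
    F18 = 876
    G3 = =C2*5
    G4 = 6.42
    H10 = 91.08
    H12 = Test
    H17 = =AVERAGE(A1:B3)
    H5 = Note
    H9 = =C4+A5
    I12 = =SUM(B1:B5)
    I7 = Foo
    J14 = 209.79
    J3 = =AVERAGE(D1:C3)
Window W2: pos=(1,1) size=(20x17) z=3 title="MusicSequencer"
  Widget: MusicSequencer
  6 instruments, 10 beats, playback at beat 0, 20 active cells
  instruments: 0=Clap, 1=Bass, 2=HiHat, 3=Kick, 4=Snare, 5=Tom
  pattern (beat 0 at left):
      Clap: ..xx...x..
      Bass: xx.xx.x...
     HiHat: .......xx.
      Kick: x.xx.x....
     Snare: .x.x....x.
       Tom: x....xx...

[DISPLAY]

────────────────┨   ┃ Spreadsheet  
    ▼123456789  ┃───┠──────────────
Clap··██···█··  ┃   ┃A1: 896       
Bass██·██·█···  ┃   ┃       A      
iHat·······██·  ┃   ┃--------------
Kick█·██·█····  ┃   ┃  1    [896]  
nare·█·█····█·  ┃int┃  2        0  
 Tom█····██···  ┃   ┃  3 Hello     
                ┃   ┃  4        0  
                ┃   ┃  5        0  
                ┃   ┃  6        0  
                ┃   ┗━━━━━━━━━━━━━━
                ┃      ┃           
                ┃      ┃           
━━━━━━━━━━━━━━━━┛      ┃           
 ┗━━━━━━━━━━━━━━━━━━━━━┛           


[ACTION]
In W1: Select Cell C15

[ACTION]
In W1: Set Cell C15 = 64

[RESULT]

────────────────┨   ┃ Spreadsheet  
    ▼123456789  ┃───┠──────────────
Clap··██···█··  ┃   ┃C15: 64       
Bass██·██·█···  ┃   ┃       A      
iHat·······██·  ┃   ┃--------------
Kick█·██·█····  ┃   ┃  1      896  
nare·█·█····█·  ┃int┃  2        0  
 Tom█····██···  ┃   ┃  3 Hello     
                ┃   ┃  4        0  
                ┃   ┃  5        0  
                ┃   ┃  6        0  
                ┃   ┗━━━━━━━━━━━━━━
                ┃      ┃           
                ┃      ┃           
━━━━━━━━━━━━━━━━┛      ┃           
 ┗━━━━━━━━━━━━━━━━━━━━━┛           


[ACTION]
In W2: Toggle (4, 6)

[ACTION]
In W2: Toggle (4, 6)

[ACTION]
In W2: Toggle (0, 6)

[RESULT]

────────────────┨   ┃ Spreadsheet  
    ▼123456789  ┃───┠──────────────
Clap··██··██··  ┃   ┃C15: 64       
Bass██·██·█···  ┃   ┃       A      
iHat·······██·  ┃   ┃--------------
Kick█·██·█····  ┃   ┃  1      896  
nare·█·█····█·  ┃int┃  2        0  
 Tom█····██···  ┃   ┃  3 Hello     
                ┃   ┃  4        0  
                ┃   ┃  5        0  
                ┃   ┃  6        0  
                ┃   ┗━━━━━━━━━━━━━━
                ┃      ┃           
                ┃      ┃           
━━━━━━━━━━━━━━━━┛      ┃           
 ┗━━━━━━━━━━━━━━━━━━━━━┛           


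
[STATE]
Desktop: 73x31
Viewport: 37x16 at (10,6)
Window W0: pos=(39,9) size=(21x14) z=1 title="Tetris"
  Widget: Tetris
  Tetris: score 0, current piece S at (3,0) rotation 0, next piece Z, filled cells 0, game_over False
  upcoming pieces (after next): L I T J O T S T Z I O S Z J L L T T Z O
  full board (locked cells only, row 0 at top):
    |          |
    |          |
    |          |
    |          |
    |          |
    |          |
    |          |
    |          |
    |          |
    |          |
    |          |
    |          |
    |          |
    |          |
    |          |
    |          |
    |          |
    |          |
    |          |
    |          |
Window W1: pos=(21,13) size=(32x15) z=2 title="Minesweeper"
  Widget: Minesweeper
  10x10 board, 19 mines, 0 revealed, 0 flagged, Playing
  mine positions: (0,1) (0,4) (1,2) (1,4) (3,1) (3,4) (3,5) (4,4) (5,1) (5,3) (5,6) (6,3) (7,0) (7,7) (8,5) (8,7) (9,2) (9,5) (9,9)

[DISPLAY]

                                     
                                     
                                     
                             ┏━━━━━━━
                             ┃ Tetris
                             ┠───────
                             ┃       
           ┏━━━━━━━━━━━━━━━━━━━━━━━━━
           ┃ Minesweeper             
           ┠─────────────────────────
           ┃■■■■■■■■■■               
           ┃■■■■■■■■■■               
           ┃■■■■■■■■■■               
           ┃■■■■■■■■■■               
           ┃■■■■■■■■■■               
           ┃■■■■■■■■■■               


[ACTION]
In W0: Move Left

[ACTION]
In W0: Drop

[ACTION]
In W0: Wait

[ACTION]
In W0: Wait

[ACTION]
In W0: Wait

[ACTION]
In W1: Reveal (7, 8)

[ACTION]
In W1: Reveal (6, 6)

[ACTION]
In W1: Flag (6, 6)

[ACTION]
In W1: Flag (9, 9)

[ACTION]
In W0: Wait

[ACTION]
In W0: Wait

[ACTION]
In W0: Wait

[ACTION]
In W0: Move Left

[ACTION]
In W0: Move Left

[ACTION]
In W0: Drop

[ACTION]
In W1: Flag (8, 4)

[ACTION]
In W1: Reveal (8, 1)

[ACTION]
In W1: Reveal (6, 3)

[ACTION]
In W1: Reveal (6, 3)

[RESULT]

                                     
                                     
                                     
                             ┏━━━━━━━
                             ┃ Tetris
                             ┠───────
                             ┃       
           ┏━━━━━━━━━━━━━━━━━━━━━━━━━
           ┃ Minesweeper             
           ┠─────────────────────────
           ┃■✹■■✹■■■■■               
           ┃■■✹■✹■■■■■               
           ┃■■■■■■■■■■               
           ┃■✹■■✹✹■■■■               
           ┃■■■■✹■■■■■               
           ┃■✹■✹■■✹■■■               


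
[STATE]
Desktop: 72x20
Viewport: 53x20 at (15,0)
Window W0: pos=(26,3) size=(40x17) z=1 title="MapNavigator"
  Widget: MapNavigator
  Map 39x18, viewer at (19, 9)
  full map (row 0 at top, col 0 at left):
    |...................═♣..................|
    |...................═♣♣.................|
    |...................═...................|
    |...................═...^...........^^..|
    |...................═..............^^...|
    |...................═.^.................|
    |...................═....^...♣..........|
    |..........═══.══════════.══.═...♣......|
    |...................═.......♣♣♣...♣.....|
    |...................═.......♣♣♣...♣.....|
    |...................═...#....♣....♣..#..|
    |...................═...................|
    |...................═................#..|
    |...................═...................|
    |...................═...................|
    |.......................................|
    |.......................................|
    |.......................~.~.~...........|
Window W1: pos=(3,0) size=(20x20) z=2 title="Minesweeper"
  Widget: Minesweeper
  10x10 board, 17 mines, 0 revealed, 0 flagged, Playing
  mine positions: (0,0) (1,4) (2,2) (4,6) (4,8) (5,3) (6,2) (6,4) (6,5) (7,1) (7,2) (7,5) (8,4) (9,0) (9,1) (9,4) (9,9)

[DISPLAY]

━━━━━━━┓                                             
r      ┃                                             
───────┨                                             
       ┃   ┏━━━━━━━━━━━━━━━━━━━━━━━━━━━━━━━━━━━━━━┓  
       ┃   ┃ MapNavigator                         ┃  
       ┃   ┠──────────────────────────────────────┨  
       ┃   ┃...................═...^...........^^.┃  
       ┃   ┃...................═..............^^..┃  
       ┃   ┃...................═.^................┃  
       ┃   ┃...................═....^...♣.........┃  
       ┃   ┃..........═══.══════════.══.═...♣.....┃  
       ┃   ┃...................═.......♣♣♣...♣....┃  
       ┃   ┃...................@.......♣♣♣...♣....┃  
       ┃   ┃...................═...#....♣....♣..#.┃  
       ┃   ┃...................═..................┃  
       ┃   ┃...................═................#.┃  
       ┃   ┃...................═..................┃  
       ┃   ┃...................═..................┃  
       ┃   ┃......................................┃  
━━━━━━━┛   ┗━━━━━━━━━━━━━━━━━━━━━━━━━━━━━━━━━━━━━━┛  


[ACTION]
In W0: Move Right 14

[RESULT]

━━━━━━━┓                                             
r      ┃                                             
───────┨                                             
       ┃   ┏━━━━━━━━━━━━━━━━━━━━━━━━━━━━━━━━━━━━━━┓  
       ┃   ┃ MapNavigator                         ┃  
       ┃   ┠──────────────────────────────────────┨  
       ┃   ┃.....═...^...........^^..             ┃  
       ┃   ┃.....═..............^^...             ┃  
       ┃   ┃.....═.^.................             ┃  
       ┃   ┃.....═....^...♣..........             ┃  
       ┃   ┃══════════.══.═...♣......             ┃  
       ┃   ┃.....═.......♣♣♣...♣.....             ┃  
       ┃   ┃.....═.......♣♣♣...@.....             ┃  
       ┃   ┃.....═...#....♣....♣..#..             ┃  
       ┃   ┃.....═...................             ┃  
       ┃   ┃.....═................#..             ┃  
       ┃   ┃.....═...................             ┃  
       ┃   ┃.....═...................             ┃  
       ┃   ┃.........................             ┃  
━━━━━━━┛   ┗━━━━━━━━━━━━━━━━━━━━━━━━━━━━━━━━━━━━━━┛  


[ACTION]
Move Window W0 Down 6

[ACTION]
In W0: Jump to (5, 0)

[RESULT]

━━━━━━━┓                                             
r      ┃                                             
───────┨                                             
       ┃   ┏━━━━━━━━━━━━━━━━━━━━━━━━━━━━━━━━━━━━━━┓  
       ┃   ┃ MapNavigator                         ┃  
       ┃   ┠──────────────────────────────────────┨  
       ┃   ┃                                      ┃  
       ┃   ┃                                      ┃  
       ┃   ┃                                      ┃  
       ┃   ┃                                      ┃  
       ┃   ┃                                      ┃  
       ┃   ┃                                      ┃  
       ┃   ┃              .....@.............═♣...┃  
       ┃   ┃              ...................═♣♣..┃  
       ┃   ┃              ...................═....┃  
       ┃   ┃              ...................═...^┃  
       ┃   ┃              ...................═....┃  
       ┃   ┃              ...................═.^..┃  
       ┃   ┃              ...................═....┃  
━━━━━━━┛   ┗━━━━━━━━━━━━━━━━━━━━━━━━━━━━━━━━━━━━━━┛  


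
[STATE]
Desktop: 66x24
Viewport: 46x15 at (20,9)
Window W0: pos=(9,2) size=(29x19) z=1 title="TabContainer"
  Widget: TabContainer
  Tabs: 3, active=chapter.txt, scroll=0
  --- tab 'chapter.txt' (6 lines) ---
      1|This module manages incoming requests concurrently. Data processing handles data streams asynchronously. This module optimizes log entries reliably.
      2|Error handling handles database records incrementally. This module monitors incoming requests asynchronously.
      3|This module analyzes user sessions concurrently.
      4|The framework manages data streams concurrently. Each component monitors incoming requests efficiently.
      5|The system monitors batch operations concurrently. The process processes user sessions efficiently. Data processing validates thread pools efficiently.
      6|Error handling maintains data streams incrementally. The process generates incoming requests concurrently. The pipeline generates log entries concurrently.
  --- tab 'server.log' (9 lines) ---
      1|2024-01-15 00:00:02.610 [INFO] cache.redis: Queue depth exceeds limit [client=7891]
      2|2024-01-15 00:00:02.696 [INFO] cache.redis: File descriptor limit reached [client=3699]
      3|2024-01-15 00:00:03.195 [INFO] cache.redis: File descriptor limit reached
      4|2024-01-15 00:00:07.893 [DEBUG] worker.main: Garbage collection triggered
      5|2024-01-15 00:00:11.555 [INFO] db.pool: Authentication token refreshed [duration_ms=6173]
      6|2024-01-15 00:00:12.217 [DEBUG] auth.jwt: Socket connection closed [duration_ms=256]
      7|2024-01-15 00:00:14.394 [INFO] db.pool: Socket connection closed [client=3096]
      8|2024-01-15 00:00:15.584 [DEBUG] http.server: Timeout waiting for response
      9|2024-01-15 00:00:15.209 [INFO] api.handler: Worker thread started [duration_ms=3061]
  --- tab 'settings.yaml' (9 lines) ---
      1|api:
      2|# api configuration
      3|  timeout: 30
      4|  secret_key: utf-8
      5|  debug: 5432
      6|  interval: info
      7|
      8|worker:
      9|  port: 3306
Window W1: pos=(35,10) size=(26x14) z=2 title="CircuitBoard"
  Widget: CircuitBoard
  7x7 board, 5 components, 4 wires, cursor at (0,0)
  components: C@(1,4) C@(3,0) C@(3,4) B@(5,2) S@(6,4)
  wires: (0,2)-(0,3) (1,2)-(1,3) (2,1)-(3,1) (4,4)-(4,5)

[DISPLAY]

e analyzes user s┃                            
ork manages dat┏━━━━━━━━━━━━━━━━━━━━━━━━┓     
 monitors batch┃ CircuitBoard           ┃     
ling maintains ┠────────────────────────┨     
               ┃   0 1 2 3 4 5 6        ┃     
               ┃0  [.]      · ─ ·       ┃     
               ┃                        ┃     
               ┃1           · ─ ·   C   ┃     
               ┃                        ┃     
               ┃2       ·               ┃     
               ┃        │               ┃     
━━━━━━━━━━━━━━━┃3   C   ·           C   ┃     
               ┃                        ┃     
               ┃4                   · ─ ┃     
               ┗━━━━━━━━━━━━━━━━━━━━━━━━┛     


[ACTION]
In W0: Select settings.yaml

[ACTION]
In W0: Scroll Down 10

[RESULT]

                 ┃                            
               ┏━━━━━━━━━━━━━━━━━━━━━━━━┓     
               ┃ CircuitBoard           ┃     
               ┠────────────────────────┨     
               ┃   0 1 2 3 4 5 6        ┃     
               ┃0  [.]      · ─ ·       ┃     
               ┃                        ┃     
               ┃1           · ─ ·   C   ┃     
               ┃                        ┃     
               ┃2       ·               ┃     
               ┃        │               ┃     
━━━━━━━━━━━━━━━┃3   C   ·           C   ┃     
               ┃                        ┃     
               ┃4                   · ─ ┃     
               ┗━━━━━━━━━━━━━━━━━━━━━━━━┛     


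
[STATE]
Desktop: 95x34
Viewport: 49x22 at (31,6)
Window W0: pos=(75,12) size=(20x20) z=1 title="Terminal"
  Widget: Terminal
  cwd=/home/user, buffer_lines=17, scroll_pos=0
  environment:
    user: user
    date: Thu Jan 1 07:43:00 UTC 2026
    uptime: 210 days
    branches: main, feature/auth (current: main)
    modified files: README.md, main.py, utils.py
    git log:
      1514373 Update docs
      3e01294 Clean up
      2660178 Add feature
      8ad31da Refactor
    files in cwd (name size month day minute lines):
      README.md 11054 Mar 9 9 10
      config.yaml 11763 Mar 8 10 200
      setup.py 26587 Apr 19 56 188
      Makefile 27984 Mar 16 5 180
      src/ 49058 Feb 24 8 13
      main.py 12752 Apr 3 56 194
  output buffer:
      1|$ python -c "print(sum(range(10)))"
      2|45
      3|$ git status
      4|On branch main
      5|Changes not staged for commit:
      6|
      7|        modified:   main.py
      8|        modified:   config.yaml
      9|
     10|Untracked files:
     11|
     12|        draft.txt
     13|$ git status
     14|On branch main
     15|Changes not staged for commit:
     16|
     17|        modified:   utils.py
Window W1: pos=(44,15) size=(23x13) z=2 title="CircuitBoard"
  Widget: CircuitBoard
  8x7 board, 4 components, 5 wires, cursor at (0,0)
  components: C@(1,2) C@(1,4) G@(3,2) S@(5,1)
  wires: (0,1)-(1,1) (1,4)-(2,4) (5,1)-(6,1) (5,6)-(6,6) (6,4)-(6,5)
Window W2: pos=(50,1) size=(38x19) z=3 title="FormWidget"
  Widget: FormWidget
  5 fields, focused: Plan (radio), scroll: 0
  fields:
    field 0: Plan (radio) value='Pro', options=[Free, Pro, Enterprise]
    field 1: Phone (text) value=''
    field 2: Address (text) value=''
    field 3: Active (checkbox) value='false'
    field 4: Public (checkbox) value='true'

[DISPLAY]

                   ┃  Address:    [              
                   ┃  Active:     [ ]            
                   ┃  Public:     [x]            
                   ┃                             
                   ┃                             
                   ┃                             
                   ┃                             
                   ┃                             
                   ┃                             
             ┏━━━━━┃                             
             ┃ Circ┃                             
             ┠─────┃                             
             ┃   0 ┃                             
             ┃0  [.┗━━━━━━━━━━━━━━━━━━━━━━━━━━━━━
             ┃        │            ┃        ┃    
             ┃1       ·   C       C┃        ┃    
             ┃                    │┃        ┃    
             ┃2                   ·┃        ┃    
             ┃                     ┃        ┃Untr
             ┃3           G        ┃        ┃    
             ┃                     ┃        ┃    
             ┗━━━━━━━━━━━━━━━━━━━━━┛        ┃$ gi


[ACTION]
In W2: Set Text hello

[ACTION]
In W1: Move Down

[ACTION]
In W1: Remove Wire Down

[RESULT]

                   ┃  Address:    [              
                   ┃  Active:     [ ]            
                   ┃  Public:     [x]            
                   ┃                             
                   ┃                             
                   ┃                             
                   ┃                             
                   ┃                             
                   ┃                             
             ┏━━━━━┃                             
             ┃ Circ┃                             
             ┠─────┃                             
             ┃   0 ┃                             
             ┃0    ┗━━━━━━━━━━━━━━━━━━━━━━━━━━━━━
             ┃        │            ┃        ┃    
             ┃1  [.]  ·   C       C┃        ┃    
             ┃                    │┃        ┃    
             ┃2                   ·┃        ┃    
             ┃                     ┃        ┃Untr
             ┃3           G        ┃        ┃    
             ┃                     ┃        ┃    
             ┗━━━━━━━━━━━━━━━━━━━━━┛        ┃$ gi


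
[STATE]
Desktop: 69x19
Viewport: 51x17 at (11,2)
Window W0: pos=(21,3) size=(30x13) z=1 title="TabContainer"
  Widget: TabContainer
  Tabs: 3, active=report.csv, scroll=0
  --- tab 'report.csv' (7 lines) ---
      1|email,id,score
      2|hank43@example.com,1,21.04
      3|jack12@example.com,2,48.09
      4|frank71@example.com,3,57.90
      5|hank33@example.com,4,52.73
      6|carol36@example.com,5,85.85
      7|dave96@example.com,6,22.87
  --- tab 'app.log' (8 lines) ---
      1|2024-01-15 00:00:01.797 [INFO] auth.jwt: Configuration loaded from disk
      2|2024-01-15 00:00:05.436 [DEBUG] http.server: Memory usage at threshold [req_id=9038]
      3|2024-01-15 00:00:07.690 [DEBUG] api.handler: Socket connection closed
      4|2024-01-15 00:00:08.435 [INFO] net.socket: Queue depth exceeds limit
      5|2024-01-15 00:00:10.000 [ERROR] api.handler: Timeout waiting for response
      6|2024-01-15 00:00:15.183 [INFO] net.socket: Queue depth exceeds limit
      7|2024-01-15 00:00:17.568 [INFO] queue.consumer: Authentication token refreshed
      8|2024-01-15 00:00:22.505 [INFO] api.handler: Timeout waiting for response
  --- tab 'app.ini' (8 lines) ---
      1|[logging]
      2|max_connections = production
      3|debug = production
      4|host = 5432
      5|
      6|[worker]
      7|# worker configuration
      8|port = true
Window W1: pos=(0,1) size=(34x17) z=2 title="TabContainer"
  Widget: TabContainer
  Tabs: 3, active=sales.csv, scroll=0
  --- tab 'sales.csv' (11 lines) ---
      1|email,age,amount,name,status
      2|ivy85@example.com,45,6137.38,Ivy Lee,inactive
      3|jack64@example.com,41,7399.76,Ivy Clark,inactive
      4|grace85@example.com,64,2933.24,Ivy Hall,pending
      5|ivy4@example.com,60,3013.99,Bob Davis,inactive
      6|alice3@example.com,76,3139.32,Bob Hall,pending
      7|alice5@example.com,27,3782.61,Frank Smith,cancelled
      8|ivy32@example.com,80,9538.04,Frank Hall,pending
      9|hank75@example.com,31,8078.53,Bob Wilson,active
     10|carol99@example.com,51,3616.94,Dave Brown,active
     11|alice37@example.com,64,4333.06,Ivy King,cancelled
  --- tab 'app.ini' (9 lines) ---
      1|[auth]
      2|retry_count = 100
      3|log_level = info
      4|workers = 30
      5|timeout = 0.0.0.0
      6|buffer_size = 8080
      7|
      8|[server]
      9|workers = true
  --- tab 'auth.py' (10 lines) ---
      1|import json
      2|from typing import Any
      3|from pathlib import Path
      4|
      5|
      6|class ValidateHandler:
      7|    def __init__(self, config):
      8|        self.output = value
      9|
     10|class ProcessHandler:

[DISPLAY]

ner                   ┃                            
──────────────────────┨━━━━━━━━━━━━━━━━┓           
]│ app.ini │ auth.py  ┃r               ┃           
──────────────────────┃────────────────┨           
amount,name,status    ┃│ app.log │ app.┃           
ple.com,45,6137.38,Ivy┃────────────────┃           
mple.com,41,7399.76,Iv┃re              ┃           
ample.com,64,2933.24,I┃le.com,1,21.04  ┃           
le.com,60,3013.99,Bob ┃le.com,2,48.09  ┃           
mple.com,76,3139.32,Bo┃ple.com,3,57.90 ┃           
mple.com,27,3782.61,Fr┃le.com,4,52.73  ┃           
ple.com,80,9538.04,Fra┃ple.com,5,85.85 ┃           
mple.com,31,8078.53,Bo┃le.com,6,22.87  ┃           
ample.com,51,3616.94,D┃━━━━━━━━━━━━━━━━┛           
ample.com,64,4333.06,I┃                            
━━━━━━━━━━━━━━━━━━━━━━┛                            
                                                   


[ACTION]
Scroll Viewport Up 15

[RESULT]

                                                   
━━━━━━━━━━━━━━━━━━━━━━┓                            
ner                   ┃                            
──────────────────────┨━━━━━━━━━━━━━━━━┓           
]│ app.ini │ auth.py  ┃r               ┃           
──────────────────────┃────────────────┨           
amount,name,status    ┃│ app.log │ app.┃           
ple.com,45,6137.38,Ivy┃────────────────┃           
mple.com,41,7399.76,Iv┃re              ┃           
ample.com,64,2933.24,I┃le.com,1,21.04  ┃           
le.com,60,3013.99,Bob ┃le.com,2,48.09  ┃           
mple.com,76,3139.32,Bo┃ple.com,3,57.90 ┃           
mple.com,27,3782.61,Fr┃le.com,4,52.73  ┃           
ple.com,80,9538.04,Fra┃ple.com,5,85.85 ┃           
mple.com,31,8078.53,Bo┃le.com,6,22.87  ┃           
ample.com,51,3616.94,D┃━━━━━━━━━━━━━━━━┛           
ample.com,64,4333.06,I┃                            


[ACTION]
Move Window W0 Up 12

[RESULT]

          ┏━━━━━━━━━━━━━━━━━━━━━━━━━━━━┓           
━━━━━━━━━━━━━━━━━━━━━━┓r               ┃           
ner                   ┃────────────────┨           
──────────────────────┨│ app.log │ app.┃           
]│ app.ini │ auth.py  ┃────────────────┃           
──────────────────────┃re              ┃           
amount,name,status    ┃le.com,1,21.04  ┃           
ple.com,45,6137.38,Ivy┃le.com,2,48.09  ┃           
mple.com,41,7399.76,Iv┃ple.com,3,57.90 ┃           
ample.com,64,2933.24,I┃le.com,4,52.73  ┃           
le.com,60,3013.99,Bob ┃ple.com,5,85.85 ┃           
mple.com,76,3139.32,Bo┃le.com,6,22.87  ┃           
mple.com,27,3782.61,Fr┃━━━━━━━━━━━━━━━━┛           
ple.com,80,9538.04,Fra┃                            
mple.com,31,8078.53,Bo┃                            
ample.com,51,3616.94,D┃                            
ample.com,64,4333.06,I┃                            


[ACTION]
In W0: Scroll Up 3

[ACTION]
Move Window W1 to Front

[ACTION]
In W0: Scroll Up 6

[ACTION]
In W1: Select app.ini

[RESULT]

          ┏━━━━━━━━━━━━━━━━━━━━━━━━━━━━┓           
━━━━━━━━━━━━━━━━━━━━━━┓r               ┃           
ner                   ┃────────────────┨           
──────────────────────┨│ app.log │ app.┃           
 │[app.ini]│ auth.py  ┃────────────────┃           
──────────────────────┃re              ┃           
                      ┃le.com,1,21.04  ┃           
t = 100               ┃le.com,2,48.09  ┃           
= info                ┃ple.com,3,57.90 ┃           
30                    ┃le.com,4,52.73  ┃           
0.0.0.0               ┃ple.com,5,85.85 ┃           
e = 8080              ┃le.com,6,22.87  ┃           
                      ┃━━━━━━━━━━━━━━━━┛           
                      ┃                            
true                  ┃                            
                      ┃                            
                      ┃                            


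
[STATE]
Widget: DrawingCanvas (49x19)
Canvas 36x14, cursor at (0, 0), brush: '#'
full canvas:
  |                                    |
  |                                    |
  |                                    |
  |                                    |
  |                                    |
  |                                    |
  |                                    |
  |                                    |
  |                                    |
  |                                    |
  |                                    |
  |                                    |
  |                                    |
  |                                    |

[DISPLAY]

+                                                
                                                 
                                                 
                                                 
                                                 
                                                 
                                                 
                                                 
                                                 
                                                 
                                                 
                                                 
                                                 
                                                 
                                                 
                                                 
                                                 
                                                 
                                                 


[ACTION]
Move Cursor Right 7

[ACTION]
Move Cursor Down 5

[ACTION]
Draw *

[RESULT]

                                                 
                                                 
                                                 
                                                 
                                                 
       *                                         
                                                 
                                                 
                                                 
                                                 
                                                 
                                                 
                                                 
                                                 
                                                 
                                                 
                                                 
                                                 
                                                 


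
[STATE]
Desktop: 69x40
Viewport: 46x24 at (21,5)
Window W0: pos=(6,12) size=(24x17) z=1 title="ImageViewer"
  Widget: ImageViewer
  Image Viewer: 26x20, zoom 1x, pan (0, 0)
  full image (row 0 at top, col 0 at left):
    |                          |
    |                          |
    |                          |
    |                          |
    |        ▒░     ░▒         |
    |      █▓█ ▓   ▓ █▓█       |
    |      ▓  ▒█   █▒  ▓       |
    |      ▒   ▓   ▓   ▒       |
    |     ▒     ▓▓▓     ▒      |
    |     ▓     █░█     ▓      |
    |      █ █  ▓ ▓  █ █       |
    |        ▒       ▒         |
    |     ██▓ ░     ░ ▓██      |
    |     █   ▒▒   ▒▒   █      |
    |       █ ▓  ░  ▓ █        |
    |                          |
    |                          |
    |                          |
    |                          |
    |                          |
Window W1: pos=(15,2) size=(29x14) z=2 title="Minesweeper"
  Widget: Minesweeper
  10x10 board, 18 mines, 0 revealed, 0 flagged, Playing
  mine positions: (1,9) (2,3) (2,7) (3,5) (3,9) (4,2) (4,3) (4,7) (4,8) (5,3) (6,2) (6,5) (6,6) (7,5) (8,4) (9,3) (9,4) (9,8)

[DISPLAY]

■■■■■                 ┃                       
■■■■■                 ┃                       
■■■■■                 ┃                       
■■■■■                 ┃                       
■■■■■                 ┃                       
■■■■■                 ┃                       
■■■■■                 ┃                       
■■■■■                 ┃                       
■■■■■                 ┃                       
■■■■■                 ┃                       
━━━━━━━━━━━━━━━━━━━━━━┛                       
        ┃                                     
        ┃                                     
        ┃                                     
 ░▒     ┃                                     
▓ █▓█   ┃                                     
█▒  ▓   ┃                                     
▓   ▒   ┃                                     
     ▒  ┃                                     
     ▓  ┃                                     
  █ █   ┃                                     
  ▒     ┃                                     
 ░ ▓██  ┃                                     
━━━━━━━━┛                                     


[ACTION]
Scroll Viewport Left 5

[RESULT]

■■■■■■■■■■                 ┃                  
■■■■■■■■■■                 ┃                  
■■■■■■■■■■                 ┃                  
■■■■■■■■■■                 ┃                  
■■■■■■■■■■                 ┃                  
■■■■■■■■■■                 ┃                  
■■■■■■■■■■                 ┃                  
■■■■■■■■■■                 ┃                  
■■■■■■■■■■                 ┃                  
■■■■■■■■■■                 ┃                  
━━━━━━━━━━━━━━━━━━━━━━━━━━━┛                  
             ┃                                
             ┃                                
             ┃                                
░     ░▒     ┃                                
 ▓   ▓ █▓█   ┃                                
▒█   █▒  ▓   ┃                                
 ▓   ▓   ▒   ┃                                
  ▓▓▓     ▒  ┃                                
  █░█     ▓  ┃                                
  ▓ ▓  █ █   ┃                                
       ▒     ┃                                
░     ░ ▓██  ┃                                
━━━━━━━━━━━━━┛                                


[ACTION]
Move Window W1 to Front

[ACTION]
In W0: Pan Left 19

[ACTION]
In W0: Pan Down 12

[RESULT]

■■■■■■■■■■                 ┃                  
■■■■■■■■■■                 ┃                  
■■■■■■■■■■                 ┃                  
■■■■■■■■■■                 ┃                  
■■■■■■■■■■                 ┃                  
■■■■■■■■■■                 ┃                  
■■■■■■■■■■                 ┃                  
■■■■■■■■■■                 ┃                  
■■■■■■■■■■                 ┃                  
■■■■■■■■■■                 ┃                  
━━━━━━━━━━━━━━━━━━━━━━━━━━━┛                  
▒▒   ▒▒   █  ┃                                
▓  ░  ▓ █    ┃                                
             ┃                                
             ┃                                
             ┃                                
             ┃                                
             ┃                                
             ┃                                
             ┃                                
             ┃                                
             ┃                                
             ┃                                
━━━━━━━━━━━━━┛                                


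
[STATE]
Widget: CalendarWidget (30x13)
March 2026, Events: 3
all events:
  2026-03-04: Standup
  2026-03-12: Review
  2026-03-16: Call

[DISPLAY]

          March 2026          
Mo Tu We Th Fr Sa Su          
                   1          
 2  3  4*  5  6  7  8         
 9 10 11 12* 13 14 15         
16* 17 18 19 20 21 22         
23 24 25 26 27 28 29          
30 31                         
                              
                              
                              
                              
                              


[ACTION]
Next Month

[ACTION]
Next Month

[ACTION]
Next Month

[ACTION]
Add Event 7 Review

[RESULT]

          June 2026           
Mo Tu We Th Fr Sa Su          
 1  2  3  4  5  6  7*         
 8  9 10 11 12 13 14          
15 16 17 18 19 20 21          
22 23 24 25 26 27 28          
29 30                         
                              
                              
                              
                              
                              
                              


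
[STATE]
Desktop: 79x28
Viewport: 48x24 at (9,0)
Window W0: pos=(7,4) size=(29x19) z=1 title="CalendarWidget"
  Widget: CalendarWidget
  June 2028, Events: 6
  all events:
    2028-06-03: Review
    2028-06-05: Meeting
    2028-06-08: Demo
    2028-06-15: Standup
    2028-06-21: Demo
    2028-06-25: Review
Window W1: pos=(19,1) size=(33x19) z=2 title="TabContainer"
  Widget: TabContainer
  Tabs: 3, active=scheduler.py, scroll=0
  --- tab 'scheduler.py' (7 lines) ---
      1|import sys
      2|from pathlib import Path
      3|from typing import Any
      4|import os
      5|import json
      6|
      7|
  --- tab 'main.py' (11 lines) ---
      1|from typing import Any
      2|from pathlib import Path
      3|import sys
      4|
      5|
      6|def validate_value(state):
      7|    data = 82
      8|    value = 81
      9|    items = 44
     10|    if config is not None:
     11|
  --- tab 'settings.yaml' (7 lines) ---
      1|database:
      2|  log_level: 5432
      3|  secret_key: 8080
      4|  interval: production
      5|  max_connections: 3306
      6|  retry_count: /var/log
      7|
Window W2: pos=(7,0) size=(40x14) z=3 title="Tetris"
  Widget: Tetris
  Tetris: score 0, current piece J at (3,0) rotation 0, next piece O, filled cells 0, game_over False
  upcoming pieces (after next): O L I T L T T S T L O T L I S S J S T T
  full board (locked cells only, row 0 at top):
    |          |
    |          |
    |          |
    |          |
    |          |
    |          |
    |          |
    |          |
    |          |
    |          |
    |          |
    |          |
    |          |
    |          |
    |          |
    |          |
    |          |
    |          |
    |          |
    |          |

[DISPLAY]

━━━━━━━━━━━━━━━━━━━━━━━━━━━━━━━━━━━━━┓          
Tetris                               ┃━━━━┓     
─────────────────────────────────────┨    ┃     
         │Next:                      ┃────┨     
         │▓▓                         ┃etti┃     
         │▓▓                         ┃────┃     
         │                           ┃    ┃     
         │                           ┃    ┃     
         │                           ┃    ┃     
         │Score:                     ┃    ┃     
         │0                          ┃    ┃     
         │                           ┃    ┃     
         │                           ┃    ┃     
━━━━━━━━━━━━━━━━━━━━━━━━━━━━━━━━━━━━━┛    ┃     
          ┃                               ┃     
          ┃                               ┃     
          ┃                               ┃     
          ┃                               ┃     
          ┃                               ┃     
          ┗━━━━━━━━━━━━━━━━━━━━━━━━━━━━━━━┛     
                          ┃                     
                          ┃                     
━━━━━━━━━━━━━━━━━━━━━━━━━━┛                     
                                                


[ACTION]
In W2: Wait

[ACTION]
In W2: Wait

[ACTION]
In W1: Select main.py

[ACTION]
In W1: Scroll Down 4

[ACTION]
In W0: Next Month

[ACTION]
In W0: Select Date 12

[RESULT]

━━━━━━━━━━━━━━━━━━━━━━━━━━━━━━━━━━━━━┓          
Tetris                               ┃━━━━┓     
─────────────────────────────────────┨    ┃     
         │Next:                      ┃────┨     
         │▓▓                         ┃etti┃     
         │▓▓                         ┃────┃     
         │                           ┃    ┃     
         │                           ┃    ┃     
         │                           ┃    ┃     
         │Score:                     ┃    ┃     
         │0                          ┃    ┃     
         │                           ┃    ┃     
         │                           ┃    ┃     
━━━━━━━━━━━━━━━━━━━━━━━━━━━━━━━━━━━━━┛    ┃     
1         ┃                               ┃     
          ┃                               ┃     
          ┃                               ┃     
          ┃                               ┃     
          ┃                               ┃     
          ┗━━━━━━━━━━━━━━━━━━━━━━━━━━━━━━━┛     
                          ┃                     
                          ┃                     
━━━━━━━━━━━━━━━━━━━━━━━━━━┛                     
                                                
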